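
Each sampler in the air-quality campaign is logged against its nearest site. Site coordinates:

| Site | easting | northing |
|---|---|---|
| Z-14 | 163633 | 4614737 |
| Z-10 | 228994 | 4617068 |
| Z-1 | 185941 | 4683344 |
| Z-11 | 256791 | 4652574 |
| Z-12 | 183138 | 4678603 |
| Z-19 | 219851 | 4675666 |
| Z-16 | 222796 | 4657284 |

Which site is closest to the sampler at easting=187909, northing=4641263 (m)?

Z-14

Squared distances to each site:
Z-14: 1292952852.000; Z-10: 2273375250.000; Z-1: 1774683585.000; Z-11: 4872668645.000; Z-12: 1417038041.000; Z-19: 2203857773.000; Z-16: 1473775210.000.
Minimum at Z-14.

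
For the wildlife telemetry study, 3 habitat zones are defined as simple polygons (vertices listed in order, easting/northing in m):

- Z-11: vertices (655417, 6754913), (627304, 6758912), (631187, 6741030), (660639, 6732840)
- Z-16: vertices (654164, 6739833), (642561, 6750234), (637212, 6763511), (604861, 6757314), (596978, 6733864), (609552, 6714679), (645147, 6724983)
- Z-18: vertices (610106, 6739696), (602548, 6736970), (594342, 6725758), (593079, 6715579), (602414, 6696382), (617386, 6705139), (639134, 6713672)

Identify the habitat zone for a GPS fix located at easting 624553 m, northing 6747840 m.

Cast a ray rightward from (624553, 6747840). For each polygon, the edges (by vertex number in listed order) whose endpoints lie on opposite sides of northing = 6747840, where each meets that height, and whether that is right or left of the point:
Z-11: 2–3 at easting≈629708.2 (right), 4–1 at easting≈657090.3 (right) → 2 crossings.
Z-16: 1–2 at easting≈645231.7 (right), 4–5 at easting≈601676.2 (left) → 1 crossing.
Z-18: no edge straddles that height → 0 crossings.
Only Z-16 has an odd count, so the point is inside Z-16.

Z-16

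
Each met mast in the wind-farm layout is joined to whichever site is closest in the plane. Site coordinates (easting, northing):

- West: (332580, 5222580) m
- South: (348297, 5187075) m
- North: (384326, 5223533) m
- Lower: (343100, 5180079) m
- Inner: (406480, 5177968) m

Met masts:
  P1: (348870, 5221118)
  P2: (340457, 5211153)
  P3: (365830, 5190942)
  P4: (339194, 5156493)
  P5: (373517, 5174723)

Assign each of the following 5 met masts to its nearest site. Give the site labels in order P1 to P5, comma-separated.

West, West, South, Lower, South

P1 → West (d²=267501544.00)
P2 → West (d²=192623458.00)
P3 → South (d²=322359778.00)
P4 → Lower (d²=571556232.00)
P5 → South (d²=788620304.00)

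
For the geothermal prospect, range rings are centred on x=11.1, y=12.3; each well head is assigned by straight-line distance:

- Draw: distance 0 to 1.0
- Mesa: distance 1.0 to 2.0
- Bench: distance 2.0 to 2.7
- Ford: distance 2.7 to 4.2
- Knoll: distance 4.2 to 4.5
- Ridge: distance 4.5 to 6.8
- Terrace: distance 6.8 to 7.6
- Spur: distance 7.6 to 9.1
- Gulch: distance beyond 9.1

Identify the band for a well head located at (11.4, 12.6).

Distance = √((11.4−11.1)² + (12.6−12.3)²) = √(0.090 + 0.090) = 0.424.
0 ≤ 0.424 < 1.0 → Draw.

Draw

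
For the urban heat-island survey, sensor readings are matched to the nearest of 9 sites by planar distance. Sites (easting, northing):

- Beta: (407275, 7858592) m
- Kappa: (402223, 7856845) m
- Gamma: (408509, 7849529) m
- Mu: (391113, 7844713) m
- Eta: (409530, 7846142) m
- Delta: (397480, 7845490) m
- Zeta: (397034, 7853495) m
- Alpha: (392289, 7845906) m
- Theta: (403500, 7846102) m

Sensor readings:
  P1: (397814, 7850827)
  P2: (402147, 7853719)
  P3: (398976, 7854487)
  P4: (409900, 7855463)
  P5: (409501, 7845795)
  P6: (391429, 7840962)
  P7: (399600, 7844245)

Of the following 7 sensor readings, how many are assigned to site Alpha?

0

P1 → Zeta
P2 → Kappa
P3 → Zeta
P4 → Beta
P5 → Eta
P6 → Mu
P7 → Delta
0 of the 7 go to Alpha.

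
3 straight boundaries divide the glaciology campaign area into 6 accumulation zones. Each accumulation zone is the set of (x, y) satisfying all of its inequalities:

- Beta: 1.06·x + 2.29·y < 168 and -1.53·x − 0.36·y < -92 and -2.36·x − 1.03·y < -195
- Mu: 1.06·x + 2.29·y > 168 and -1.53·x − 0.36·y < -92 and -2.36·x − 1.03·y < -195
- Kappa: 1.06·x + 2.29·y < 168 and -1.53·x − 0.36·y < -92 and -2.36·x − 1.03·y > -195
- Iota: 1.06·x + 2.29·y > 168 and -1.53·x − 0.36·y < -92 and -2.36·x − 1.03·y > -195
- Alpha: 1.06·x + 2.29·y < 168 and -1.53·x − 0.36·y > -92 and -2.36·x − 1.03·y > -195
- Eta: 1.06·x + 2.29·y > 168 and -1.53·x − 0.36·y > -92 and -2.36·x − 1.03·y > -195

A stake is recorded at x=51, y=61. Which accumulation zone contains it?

1.06·51 + 2.29·61 = 193.750, which is > 168
-1.53·51 − 0.36·61 = -99.990, which is < -92
-2.36·51 − 1.03·61 = -183.190, which is > -195
This sign pattern matches Iota.

Iota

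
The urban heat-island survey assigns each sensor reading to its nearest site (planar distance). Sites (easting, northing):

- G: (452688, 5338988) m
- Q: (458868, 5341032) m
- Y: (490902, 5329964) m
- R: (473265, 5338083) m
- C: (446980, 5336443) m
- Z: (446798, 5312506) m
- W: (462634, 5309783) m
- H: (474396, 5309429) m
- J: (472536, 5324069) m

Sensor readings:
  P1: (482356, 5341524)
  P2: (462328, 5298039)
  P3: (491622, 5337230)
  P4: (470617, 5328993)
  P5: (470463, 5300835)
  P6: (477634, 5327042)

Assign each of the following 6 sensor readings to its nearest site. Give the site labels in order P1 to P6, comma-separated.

P1 → R (d²=94486762.00)
P2 → W (d²=138015172.00)
P3 → Y (d²=53313156.00)
P4 → J (d²=27928337.00)
P5 → H (d²=89325325.00)
P6 → J (d²=34828333.00)

R, W, Y, J, H, J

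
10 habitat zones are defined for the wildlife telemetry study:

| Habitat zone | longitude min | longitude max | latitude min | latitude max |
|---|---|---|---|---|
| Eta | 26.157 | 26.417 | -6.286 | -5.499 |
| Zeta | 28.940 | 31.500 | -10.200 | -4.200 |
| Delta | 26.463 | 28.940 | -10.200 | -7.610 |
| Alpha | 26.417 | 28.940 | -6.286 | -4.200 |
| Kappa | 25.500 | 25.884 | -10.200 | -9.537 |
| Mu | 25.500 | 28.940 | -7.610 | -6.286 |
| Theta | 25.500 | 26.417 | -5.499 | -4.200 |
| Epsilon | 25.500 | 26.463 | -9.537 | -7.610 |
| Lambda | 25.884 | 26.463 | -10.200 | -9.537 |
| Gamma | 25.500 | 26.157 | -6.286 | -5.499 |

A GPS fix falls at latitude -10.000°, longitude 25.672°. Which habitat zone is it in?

The point has longitude = 25.672 and latitude = -10.000.
Only Kappa satisfies 25.500 ≤ longitude ≤ 25.884 and -10.200 ≤ latitude ≤ -9.537.

Kappa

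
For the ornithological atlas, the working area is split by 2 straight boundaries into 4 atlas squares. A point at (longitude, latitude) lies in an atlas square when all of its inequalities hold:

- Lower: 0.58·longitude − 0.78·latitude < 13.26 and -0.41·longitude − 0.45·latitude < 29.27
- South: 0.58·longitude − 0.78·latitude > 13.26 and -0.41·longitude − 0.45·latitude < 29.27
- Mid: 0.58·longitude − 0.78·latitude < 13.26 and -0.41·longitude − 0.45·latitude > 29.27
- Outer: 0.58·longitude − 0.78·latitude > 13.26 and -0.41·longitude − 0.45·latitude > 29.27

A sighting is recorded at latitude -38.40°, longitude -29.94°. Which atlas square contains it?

0.58·-29.94 − 0.78·-38.40 = 12.587, which is < 13.26
-0.41·-29.94 − 0.45·-38.40 = 29.555, which is > 29.27
This sign pattern matches Mid.

Mid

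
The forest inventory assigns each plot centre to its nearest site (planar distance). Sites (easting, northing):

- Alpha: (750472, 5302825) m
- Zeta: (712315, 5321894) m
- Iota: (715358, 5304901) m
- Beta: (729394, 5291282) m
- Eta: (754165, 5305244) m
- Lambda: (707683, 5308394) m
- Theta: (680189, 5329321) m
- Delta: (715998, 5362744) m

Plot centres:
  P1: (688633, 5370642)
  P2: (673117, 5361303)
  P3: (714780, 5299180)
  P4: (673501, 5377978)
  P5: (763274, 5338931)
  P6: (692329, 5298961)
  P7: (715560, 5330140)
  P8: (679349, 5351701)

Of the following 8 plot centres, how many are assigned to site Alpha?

0

P1 → Delta
P2 → Theta
P3 → Iota
P4 → Delta
P5 → Eta
P6 → Lambda
P7 → Zeta
P8 → Theta
0 of the 8 go to Alpha.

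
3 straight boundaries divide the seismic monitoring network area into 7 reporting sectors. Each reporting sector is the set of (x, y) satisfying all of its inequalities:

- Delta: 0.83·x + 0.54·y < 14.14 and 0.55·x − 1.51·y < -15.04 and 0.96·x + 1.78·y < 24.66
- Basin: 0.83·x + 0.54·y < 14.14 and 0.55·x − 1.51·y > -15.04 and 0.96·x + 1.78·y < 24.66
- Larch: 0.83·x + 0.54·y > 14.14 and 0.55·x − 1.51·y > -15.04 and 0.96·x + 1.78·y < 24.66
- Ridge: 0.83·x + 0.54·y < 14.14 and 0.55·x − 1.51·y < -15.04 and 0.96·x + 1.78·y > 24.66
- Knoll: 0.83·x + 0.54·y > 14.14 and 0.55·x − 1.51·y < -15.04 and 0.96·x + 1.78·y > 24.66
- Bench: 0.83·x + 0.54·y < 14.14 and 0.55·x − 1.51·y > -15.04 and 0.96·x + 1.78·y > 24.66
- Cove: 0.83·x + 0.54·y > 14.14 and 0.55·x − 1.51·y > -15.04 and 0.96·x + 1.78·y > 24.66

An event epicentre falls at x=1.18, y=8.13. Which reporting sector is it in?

Basin

0.83·1.18 + 0.54·8.13 = 5.370, which is < 14.14
0.55·1.18 − 1.51·8.13 = -11.627, which is > -15.04
0.96·1.18 + 1.78·8.13 = 15.604, which is < 24.66
This sign pattern matches Basin.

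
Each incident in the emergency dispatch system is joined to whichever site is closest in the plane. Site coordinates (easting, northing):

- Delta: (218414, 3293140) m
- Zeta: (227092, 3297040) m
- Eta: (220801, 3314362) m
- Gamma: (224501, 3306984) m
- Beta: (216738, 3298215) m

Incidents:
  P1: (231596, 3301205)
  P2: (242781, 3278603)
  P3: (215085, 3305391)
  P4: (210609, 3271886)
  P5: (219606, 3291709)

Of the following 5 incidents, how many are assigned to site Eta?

P1 → Zeta
P2 → Zeta
P3 → Beta
P4 → Delta
P5 → Delta
0 of the 5 go to Eta.

0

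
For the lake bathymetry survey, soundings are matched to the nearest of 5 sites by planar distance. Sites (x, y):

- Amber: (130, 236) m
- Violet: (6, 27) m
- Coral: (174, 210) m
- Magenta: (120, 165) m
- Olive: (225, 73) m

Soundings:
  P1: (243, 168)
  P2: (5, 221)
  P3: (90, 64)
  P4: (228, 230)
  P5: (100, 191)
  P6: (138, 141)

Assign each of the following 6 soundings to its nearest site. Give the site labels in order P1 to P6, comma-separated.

Coral, Amber, Violet, Coral, Magenta, Magenta

P1 → Coral (d²=6525.00)
P2 → Amber (d²=15850.00)
P3 → Violet (d²=8425.00)
P4 → Coral (d²=3316.00)
P5 → Magenta (d²=1076.00)
P6 → Magenta (d²=900.00)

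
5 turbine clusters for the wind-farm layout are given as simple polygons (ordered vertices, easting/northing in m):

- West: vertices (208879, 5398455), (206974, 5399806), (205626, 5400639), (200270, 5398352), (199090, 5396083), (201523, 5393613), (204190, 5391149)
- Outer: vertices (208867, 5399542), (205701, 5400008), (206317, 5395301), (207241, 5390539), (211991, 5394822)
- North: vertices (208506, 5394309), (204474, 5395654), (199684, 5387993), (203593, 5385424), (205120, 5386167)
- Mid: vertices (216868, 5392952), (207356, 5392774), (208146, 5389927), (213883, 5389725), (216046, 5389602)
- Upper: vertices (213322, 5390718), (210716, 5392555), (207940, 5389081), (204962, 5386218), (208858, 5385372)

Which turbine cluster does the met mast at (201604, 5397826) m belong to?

Cast a ray rightward from (201604, 5397826). For each polygon, the edges (by vertex number in listed order) whose endpoints lie on opposite sides of northing = 5397826, where each meets that height, and whether that is right or left of the point:
West: 4–5 at easting≈199996.5 (left), 7–1 at easting≈208475.3 (right) → 1 crossing.
Outer: 2–3 at easting≈205986.6 (right), 5–1 at easting≈210002.8 (right) → 2 crossings.
North: no edge straddles that height → 0 crossings.
Mid: no edge straddles that height → 0 crossings.
Upper: no edge straddles that height → 0 crossings.
Only West has an odd count, so the point is inside West.

West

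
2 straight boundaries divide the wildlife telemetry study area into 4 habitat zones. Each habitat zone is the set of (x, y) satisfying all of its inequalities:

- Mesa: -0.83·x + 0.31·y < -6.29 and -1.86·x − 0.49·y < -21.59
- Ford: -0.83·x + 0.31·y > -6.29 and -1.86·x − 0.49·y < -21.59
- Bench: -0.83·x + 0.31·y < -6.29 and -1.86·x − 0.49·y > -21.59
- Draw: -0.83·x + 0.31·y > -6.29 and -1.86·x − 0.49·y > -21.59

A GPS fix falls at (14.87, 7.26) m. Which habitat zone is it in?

-0.83·14.87 + 0.31·7.26 = -10.091, which is < -6.29
-1.86·14.87 − 0.49·7.26 = -31.216, which is < -21.59
This sign pattern matches Mesa.

Mesa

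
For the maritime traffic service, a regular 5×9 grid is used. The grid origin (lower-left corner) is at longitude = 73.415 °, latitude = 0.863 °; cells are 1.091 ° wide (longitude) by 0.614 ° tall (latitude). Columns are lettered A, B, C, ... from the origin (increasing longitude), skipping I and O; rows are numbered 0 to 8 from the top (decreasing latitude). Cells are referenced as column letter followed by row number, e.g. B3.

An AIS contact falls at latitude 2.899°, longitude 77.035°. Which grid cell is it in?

D5

Column index: ⌊(77.035 − 73.415) / 1.091⌋ = ⌊3.318⌋ = 3 → column D
Row offset from origin: ⌊(2.899 − 0.863) / 0.614⌋ = ⌊3.316⌋ = 3 → row 5 (counted from top)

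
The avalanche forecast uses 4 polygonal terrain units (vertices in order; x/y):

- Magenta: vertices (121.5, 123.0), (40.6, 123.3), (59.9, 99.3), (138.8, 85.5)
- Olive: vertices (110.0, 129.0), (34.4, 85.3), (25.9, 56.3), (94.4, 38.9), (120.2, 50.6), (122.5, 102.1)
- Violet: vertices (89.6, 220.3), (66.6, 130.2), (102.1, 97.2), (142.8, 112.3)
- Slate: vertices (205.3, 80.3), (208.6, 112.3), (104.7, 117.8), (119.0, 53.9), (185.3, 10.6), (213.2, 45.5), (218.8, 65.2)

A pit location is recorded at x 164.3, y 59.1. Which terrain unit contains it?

Slate

Cast a ray rightward from (164.3, 59.1). For each polygon, the edges (by vertex number in listed order) whose endpoints lie on opposite sides of y = 59.1, where each meets that height, and whether that is right or left of the point:
Magenta: no edge straddles that height → 0 crossings.
Olive: 2–3 at x≈26.72 (left), 5–6 at x≈120.58 (left) → 0 crossings.
Violet: no edge straddles that height → 0 crossings.
Slate: 3–4 at x≈117.84 (left), 6–7 at x≈217.07 (right) → 1 crossing.
Only Slate has an odd count, so the point is inside Slate.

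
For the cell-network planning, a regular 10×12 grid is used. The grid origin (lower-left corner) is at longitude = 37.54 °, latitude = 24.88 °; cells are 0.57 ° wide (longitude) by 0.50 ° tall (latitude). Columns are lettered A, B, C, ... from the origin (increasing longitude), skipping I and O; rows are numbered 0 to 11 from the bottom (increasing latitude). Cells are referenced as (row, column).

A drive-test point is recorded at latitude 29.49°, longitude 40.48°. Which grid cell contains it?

Column index: ⌊(40.48 − 37.54) / 0.57⌋ = ⌊5.158⌋ = 5 → column F
Row offset from origin: ⌊(29.49 − 24.88) / 0.50⌋ = ⌊9.220⌋ = 9 → row 9

(9, F)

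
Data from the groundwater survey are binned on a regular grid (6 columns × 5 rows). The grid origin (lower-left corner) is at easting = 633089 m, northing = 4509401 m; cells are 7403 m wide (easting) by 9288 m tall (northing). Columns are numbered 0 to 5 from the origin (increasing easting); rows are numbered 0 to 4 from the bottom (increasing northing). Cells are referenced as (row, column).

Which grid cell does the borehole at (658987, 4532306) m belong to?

(2, 3)

Column index: ⌊(658987 − 633089) / 7403⌋ = ⌊3.498⌋ = 3
Row offset from origin: ⌊(4532306 − 4509401) / 9288⌋ = ⌊2.466⌋ = 2 → row 2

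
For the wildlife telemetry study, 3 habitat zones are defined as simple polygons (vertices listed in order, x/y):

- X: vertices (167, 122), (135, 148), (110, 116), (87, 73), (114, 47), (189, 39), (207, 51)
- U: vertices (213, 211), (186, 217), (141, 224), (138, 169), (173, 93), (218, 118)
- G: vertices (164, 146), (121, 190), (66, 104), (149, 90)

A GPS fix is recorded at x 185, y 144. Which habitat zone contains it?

Cast a ray rightward from (185, 144). For each polygon, the edges (by vertex number in listed order) whose endpoints lie on opposite sides of y = 144, where each meets that height, and whether that is right or left of the point:
X: 1–2 at x≈139.9 (left), 2–3 at x≈131.9 (left) → 0 crossings.
U: 4–5 at x≈149.5 (left), 6–1 at x≈216.6 (right) → 1 crossing.
G: 2–3 at x≈91.6 (left), 4–1 at x≈163.5 (left) → 0 crossings.
Only U has an odd count, so the point is inside U.

U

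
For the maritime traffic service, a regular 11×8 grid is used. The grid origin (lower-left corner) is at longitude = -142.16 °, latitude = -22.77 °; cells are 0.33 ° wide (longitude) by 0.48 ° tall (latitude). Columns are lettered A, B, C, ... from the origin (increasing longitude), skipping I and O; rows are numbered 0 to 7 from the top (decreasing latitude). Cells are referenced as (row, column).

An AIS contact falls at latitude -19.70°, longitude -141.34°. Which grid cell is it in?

Column index: ⌊(-141.34 − -142.16) / 0.33⌋ = ⌊2.485⌋ = 2 → column C
Row offset from origin: ⌊(-19.70 − -22.77) / 0.48⌋ = ⌊6.396⌋ = 6 → row 1 (counted from top)

(1, C)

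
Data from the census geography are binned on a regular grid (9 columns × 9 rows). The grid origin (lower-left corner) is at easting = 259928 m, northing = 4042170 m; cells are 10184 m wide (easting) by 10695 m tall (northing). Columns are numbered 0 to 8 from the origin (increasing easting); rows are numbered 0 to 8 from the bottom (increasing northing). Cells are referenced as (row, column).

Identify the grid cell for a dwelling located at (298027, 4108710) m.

(6, 3)

Column index: ⌊(298027 − 259928) / 10184⌋ = ⌊3.741⌋ = 3
Row offset from origin: ⌊(4108710 − 4042170) / 10695⌋ = ⌊6.222⌋ = 6 → row 6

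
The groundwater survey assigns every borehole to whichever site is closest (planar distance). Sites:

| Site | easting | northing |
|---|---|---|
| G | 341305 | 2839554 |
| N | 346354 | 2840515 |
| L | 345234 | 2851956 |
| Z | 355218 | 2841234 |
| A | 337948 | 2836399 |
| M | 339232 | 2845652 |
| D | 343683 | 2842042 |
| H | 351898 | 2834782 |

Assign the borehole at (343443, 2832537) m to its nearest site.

Squared distances to each site:
G: 53809333.000; N: 72122405.000; L: 380305242.000; Z: 214288434.000; A: 45110069.000; M: 189735746.000; D: 90402625.000; H: 76527050.000.
Minimum at A.

A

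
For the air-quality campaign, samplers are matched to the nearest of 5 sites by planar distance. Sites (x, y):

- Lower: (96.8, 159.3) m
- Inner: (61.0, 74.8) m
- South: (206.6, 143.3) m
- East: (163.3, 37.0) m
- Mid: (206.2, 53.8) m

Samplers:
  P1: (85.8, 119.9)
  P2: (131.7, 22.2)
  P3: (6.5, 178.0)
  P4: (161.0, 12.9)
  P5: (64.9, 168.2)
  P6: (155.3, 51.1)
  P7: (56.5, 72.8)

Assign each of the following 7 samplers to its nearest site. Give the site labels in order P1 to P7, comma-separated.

Lower, East, Lower, East, Lower, East, Inner

P1 → Lower (d²=1673.36)
P2 → East (d²=1217.60)
P3 → Lower (d²=8503.78)
P4 → East (d²=586.10)
P5 → Lower (d²=1096.82)
P6 → East (d²=262.81)
P7 → Inner (d²=24.25)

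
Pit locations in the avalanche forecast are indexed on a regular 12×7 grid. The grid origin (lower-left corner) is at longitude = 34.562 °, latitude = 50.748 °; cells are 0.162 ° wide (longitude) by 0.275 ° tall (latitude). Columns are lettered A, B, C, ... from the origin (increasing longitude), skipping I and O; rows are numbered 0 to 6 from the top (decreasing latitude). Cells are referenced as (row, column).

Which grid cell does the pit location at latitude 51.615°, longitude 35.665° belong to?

(3, G)

Column index: ⌊(35.665 − 34.562) / 0.162⌋ = ⌊6.809⌋ = 6 → column G
Row offset from origin: ⌊(51.615 − 50.748) / 0.275⌋ = ⌊3.153⌋ = 3 → row 3 (counted from top)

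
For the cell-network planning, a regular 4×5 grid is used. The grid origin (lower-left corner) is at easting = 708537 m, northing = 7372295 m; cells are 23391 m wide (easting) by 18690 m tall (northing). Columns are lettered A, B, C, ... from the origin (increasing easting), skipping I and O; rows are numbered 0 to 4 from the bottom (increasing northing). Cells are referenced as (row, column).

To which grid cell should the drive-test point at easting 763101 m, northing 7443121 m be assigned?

(3, C)

Column index: ⌊(763101 − 708537) / 23391⌋ = ⌊2.333⌋ = 2 → column C
Row offset from origin: ⌊(7443121 − 7372295) / 18690⌋ = ⌊3.790⌋ = 3 → row 3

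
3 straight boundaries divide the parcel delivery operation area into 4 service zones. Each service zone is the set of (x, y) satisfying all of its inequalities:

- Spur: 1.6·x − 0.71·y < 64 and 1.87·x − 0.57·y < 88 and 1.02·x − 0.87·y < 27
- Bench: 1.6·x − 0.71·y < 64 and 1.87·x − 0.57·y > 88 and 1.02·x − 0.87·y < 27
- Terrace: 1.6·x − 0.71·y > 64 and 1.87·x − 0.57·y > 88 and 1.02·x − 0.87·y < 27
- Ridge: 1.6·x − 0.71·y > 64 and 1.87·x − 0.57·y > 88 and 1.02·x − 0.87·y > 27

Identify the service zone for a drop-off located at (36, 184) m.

1.6·36 − 0.71·184 = -73.040, which is < 64
1.87·36 − 0.57·184 = -37.560, which is < 88
1.02·36 − 0.87·184 = -123.360, which is < 27
This sign pattern matches Spur.

Spur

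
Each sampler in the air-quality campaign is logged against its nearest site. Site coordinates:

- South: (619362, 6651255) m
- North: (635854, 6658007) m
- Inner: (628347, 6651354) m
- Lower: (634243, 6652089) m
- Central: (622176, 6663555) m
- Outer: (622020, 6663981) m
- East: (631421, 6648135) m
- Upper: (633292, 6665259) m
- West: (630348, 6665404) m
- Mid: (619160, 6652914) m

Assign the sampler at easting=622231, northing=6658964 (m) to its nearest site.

Squared distances to each site:
South: 67659842.000; North: 186501978.000; Inner: 95317556.000; Lower: 191553769.000; Central: 21080306.000; Outer: 25214810.000; East: 201723341.000; Upper: 161972746.000; West: 107359289.000; Mid: 46033541.000.
Minimum at Central.

Central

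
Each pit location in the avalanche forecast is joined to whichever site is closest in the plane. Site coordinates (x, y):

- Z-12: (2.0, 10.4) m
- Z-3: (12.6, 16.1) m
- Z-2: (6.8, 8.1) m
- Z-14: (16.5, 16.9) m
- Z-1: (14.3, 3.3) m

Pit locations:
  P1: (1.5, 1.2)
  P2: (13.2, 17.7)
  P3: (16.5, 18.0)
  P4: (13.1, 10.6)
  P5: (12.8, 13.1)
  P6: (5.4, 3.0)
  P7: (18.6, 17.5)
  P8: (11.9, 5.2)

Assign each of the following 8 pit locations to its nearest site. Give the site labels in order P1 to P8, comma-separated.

P1 → Z-2 (d²=75.70)
P2 → Z-3 (d²=2.92)
P3 → Z-14 (d²=1.21)
P4 → Z-3 (d²=30.50)
P5 → Z-3 (d²=9.04)
P6 → Z-2 (d²=27.97)
P7 → Z-14 (d²=4.77)
P8 → Z-1 (d²=9.37)

Z-2, Z-3, Z-14, Z-3, Z-3, Z-2, Z-14, Z-1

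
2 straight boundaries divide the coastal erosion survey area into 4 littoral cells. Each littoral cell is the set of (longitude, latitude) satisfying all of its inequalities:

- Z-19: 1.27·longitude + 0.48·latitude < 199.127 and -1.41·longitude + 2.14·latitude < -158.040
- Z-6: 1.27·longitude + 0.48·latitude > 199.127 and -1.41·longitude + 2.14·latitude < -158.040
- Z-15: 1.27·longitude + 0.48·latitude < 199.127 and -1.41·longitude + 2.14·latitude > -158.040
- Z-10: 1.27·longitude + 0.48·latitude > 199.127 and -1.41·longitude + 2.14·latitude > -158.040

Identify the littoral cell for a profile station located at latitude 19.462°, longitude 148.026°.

Z-19

1.27·148.026 + 0.48·19.462 = 197.335, which is < 199.127
-1.41·148.026 + 2.14·19.462 = -167.068, which is < -158.040
This sign pattern matches Z-19.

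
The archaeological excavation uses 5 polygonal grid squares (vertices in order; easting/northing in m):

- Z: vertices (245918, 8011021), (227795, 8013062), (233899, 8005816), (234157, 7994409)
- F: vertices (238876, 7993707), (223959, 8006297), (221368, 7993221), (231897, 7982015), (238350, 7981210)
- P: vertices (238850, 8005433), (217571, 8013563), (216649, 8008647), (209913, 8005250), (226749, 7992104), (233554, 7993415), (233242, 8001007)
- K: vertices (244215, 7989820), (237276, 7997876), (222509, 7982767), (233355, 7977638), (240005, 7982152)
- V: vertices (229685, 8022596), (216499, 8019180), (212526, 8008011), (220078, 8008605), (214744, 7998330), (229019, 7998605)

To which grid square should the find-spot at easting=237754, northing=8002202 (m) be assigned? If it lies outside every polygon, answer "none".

Z

Cast a ray rightward from (237754, 8002202). For each polygon, the edges (by vertex number in listed order) whose endpoints lie on opposite sides of northing = 8002202, where each meets that height, and whether that is right or left of the point:
Z: 3–4 at easting≈233980.7 (left), 4–1 at easting≈239674.3 (right) → 1 crossing.
F: 1–2 at easting≈228810.9 (left), 2–3 at easting≈223147.6 (left) → 0 crossings.
P: 4–5 at easting≈213816.6 (left), 7–1 at easting≈234756.1 (left) → 0 crossings.
K: no edge straddles that height → 0 crossings.
V: 4–5 at easting≈216754.0 (left), 6–1 at easting≈229118.9 (left) → 0 crossings.
Only Z has an odd count, so the point is inside Z.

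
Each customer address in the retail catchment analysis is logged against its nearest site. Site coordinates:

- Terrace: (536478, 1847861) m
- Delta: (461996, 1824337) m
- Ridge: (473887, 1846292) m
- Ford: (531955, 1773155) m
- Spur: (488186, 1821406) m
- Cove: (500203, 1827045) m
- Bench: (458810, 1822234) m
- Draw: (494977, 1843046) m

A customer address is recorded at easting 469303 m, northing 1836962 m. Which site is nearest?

Ridge

Squared distances to each site:
Terrace: 4631268826.000; Delta: 212782874.000; Ridge: 108061956.000; Ford: 7996606353.000; Spur: 598556825.000; Cove: 1053156889.000; Bench: 327017033.000; Draw: 696169332.000.
Minimum at Ridge.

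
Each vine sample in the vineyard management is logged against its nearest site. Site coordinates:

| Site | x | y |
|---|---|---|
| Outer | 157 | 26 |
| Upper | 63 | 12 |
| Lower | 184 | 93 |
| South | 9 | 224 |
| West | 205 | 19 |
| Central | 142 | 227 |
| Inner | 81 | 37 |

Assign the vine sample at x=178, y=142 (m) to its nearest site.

Lower

Squared distances to each site:
Outer: 13897.000; Upper: 30125.000; Lower: 2437.000; South: 35285.000; West: 15858.000; Central: 8521.000; Inner: 20434.000.
Minimum at Lower.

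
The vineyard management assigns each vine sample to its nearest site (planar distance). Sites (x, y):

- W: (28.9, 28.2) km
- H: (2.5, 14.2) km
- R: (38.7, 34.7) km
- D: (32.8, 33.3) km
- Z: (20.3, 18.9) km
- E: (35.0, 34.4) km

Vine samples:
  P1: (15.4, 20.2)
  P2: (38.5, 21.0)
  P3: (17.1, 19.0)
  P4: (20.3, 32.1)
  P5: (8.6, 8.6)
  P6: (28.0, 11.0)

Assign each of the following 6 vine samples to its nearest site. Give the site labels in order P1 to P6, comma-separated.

Z, W, Z, W, H, Z

P1 → Z (d²=25.70)
P2 → W (d²=144.00)
P3 → Z (d²=10.25)
P4 → W (d²=89.17)
P5 → H (d²=68.57)
P6 → Z (d²=121.70)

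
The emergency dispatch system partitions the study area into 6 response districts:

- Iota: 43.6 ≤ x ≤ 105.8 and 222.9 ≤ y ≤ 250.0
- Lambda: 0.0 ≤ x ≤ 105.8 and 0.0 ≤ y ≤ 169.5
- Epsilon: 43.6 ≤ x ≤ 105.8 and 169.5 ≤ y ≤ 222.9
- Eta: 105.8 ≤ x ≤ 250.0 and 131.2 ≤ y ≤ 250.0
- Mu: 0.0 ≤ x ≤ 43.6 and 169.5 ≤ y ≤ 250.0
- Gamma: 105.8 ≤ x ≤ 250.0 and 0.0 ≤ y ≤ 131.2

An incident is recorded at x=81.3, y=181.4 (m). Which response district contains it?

The point has x = 81.3 and y = 181.4.
Only Epsilon satisfies 43.6 ≤ x ≤ 105.8 and 169.5 ≤ y ≤ 222.9.

Epsilon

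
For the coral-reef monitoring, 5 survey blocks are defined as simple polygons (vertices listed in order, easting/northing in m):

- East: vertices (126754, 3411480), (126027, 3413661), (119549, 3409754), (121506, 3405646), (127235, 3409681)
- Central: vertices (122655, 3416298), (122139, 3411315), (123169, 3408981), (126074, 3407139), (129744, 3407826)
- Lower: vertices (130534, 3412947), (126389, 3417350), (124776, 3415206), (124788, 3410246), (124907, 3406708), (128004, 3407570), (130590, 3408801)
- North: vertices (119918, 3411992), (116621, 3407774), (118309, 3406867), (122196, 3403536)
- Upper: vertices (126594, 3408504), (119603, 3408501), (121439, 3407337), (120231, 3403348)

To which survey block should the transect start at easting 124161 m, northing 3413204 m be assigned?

Cast a ray rightward from (124161, 3413204). For each polygon, the edges (by vertex number in listed order) whose endpoints lie on opposite sides of northing = 3413204, where each meets that height, and whether that is right or left of the point:
East: 1–2 at easting≈126179.3 (right), 2–3 at easting≈125269.3 (right) → 2 crossings.
Central: 1–2 at easting≈122334.6 (left), 5–1 at easting≈125243.9 (right) → 1 crossing.
Lower: 1–2 at easting≈130292.1 (right), 3–4 at easting≈124780.8 (right) → 2 crossings.
North: no edge straddles that height → 0 crossings.
Upper: no edge straddles that height → 0 crossings.
Only Central has an odd count, so the point is inside Central.

Central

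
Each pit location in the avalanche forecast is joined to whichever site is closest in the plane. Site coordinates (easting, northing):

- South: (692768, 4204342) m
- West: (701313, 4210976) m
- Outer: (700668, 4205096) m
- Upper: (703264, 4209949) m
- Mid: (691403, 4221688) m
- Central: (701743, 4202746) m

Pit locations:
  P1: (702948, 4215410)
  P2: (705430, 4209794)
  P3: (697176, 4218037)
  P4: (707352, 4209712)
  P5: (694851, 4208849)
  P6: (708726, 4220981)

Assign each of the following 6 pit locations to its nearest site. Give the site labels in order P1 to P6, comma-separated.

West, Upper, Mid, Upper, South, Upper

P1 → West (d²=22333581.00)
P2 → Upper (d²=4715581.00)
P3 → Mid (d²=46657330.00)
P4 → Upper (d²=16767913.00)
P5 → South (d²=24651938.00)
P6 → Upper (d²=151538468.00)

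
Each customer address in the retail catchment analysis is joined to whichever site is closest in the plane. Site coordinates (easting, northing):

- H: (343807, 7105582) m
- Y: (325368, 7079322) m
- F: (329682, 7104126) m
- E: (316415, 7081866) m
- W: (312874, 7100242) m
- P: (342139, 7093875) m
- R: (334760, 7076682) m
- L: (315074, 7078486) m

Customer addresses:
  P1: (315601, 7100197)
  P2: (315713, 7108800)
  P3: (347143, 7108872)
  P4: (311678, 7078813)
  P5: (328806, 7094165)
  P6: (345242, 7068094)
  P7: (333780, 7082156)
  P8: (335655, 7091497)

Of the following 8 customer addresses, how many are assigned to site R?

2

P1 → W
P2 → W
P3 → H
P4 → L
P5 → F
P6 → R
P7 → R
P8 → P
2 of the 8 go to R.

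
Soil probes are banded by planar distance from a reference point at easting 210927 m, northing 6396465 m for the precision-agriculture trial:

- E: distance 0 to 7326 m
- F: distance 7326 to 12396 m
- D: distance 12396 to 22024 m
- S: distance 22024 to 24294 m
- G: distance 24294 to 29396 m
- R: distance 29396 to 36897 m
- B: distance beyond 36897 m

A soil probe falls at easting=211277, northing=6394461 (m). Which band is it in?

E

Distance = √((211277−210927)² + (6394461−6396465)²) = √(122500.000 + 4016016.000) = 2034.334 m.
0 ≤ 2034.334 < 7326 → E.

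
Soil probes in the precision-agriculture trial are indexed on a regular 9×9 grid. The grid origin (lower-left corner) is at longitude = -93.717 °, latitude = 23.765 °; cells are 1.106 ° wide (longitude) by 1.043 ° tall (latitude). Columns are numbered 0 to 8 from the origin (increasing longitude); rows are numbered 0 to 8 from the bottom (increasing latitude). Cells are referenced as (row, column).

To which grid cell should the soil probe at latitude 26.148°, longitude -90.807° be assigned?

(2, 2)

Column index: ⌊(-90.807 − -93.717) / 1.106⌋ = ⌊2.631⌋ = 2
Row offset from origin: ⌊(26.148 − 23.765) / 1.043⌋ = ⌊2.285⌋ = 2 → row 2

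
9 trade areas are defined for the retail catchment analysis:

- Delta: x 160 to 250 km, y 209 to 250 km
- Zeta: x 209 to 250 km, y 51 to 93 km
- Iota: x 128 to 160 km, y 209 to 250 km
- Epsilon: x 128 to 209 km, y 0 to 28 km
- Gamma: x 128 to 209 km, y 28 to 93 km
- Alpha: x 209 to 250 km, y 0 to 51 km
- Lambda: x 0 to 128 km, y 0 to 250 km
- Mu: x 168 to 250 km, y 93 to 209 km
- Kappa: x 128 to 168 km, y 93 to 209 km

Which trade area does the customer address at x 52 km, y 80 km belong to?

The point has x = 52 and y = 80.
Only Lambda satisfies 0 ≤ x ≤ 128 and 0 ≤ y ≤ 250.

Lambda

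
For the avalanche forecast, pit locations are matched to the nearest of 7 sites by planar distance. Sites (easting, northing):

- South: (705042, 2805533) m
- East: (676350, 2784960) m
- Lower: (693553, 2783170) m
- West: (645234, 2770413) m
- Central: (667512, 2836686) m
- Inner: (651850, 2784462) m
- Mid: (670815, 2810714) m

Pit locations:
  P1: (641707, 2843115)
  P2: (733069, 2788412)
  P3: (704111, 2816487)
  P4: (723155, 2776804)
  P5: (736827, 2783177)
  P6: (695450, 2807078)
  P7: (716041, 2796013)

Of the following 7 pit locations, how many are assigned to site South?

5

P1 → Central
P2 → South
P3 → South
P4 → Lower
P5 → South
P6 → South
P7 → South
5 of the 7 go to South.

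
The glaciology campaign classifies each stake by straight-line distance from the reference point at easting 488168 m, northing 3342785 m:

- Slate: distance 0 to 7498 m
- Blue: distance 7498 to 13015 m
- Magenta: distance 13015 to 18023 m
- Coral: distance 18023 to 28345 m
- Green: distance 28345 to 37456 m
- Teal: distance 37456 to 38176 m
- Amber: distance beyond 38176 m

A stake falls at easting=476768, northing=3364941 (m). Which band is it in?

Distance = √((476768−488168)² + (3364941−3342785)²) = √(129960000.000 + 490888336.000) = 24916.828 m.
18023 ≤ 24916.828 < 28345 → Coral.

Coral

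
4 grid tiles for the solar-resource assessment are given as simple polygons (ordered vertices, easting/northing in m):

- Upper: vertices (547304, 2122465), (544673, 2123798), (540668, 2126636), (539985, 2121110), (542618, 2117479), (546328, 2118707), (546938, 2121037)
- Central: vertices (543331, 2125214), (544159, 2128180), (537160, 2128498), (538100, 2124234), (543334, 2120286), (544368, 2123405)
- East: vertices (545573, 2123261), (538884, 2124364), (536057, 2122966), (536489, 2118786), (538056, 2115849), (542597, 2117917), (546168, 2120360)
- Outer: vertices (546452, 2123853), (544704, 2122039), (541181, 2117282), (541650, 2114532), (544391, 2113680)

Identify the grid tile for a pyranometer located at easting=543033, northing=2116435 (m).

Cast a ray rightward from (543033, 2116435). For each polygon, the edges (by vertex number in listed order) whose endpoints lie on opposite sides of northing = 2116435, where each meets that height, and whether that is right or left of the point:
Upper: no edge straddles that height → 0 crossings.
Central: no edge straddles that height → 0 crossings.
East: 4–5 at easting≈537743.3 (left), 5–6 at easting≈539342.8 (left) → 0 crossings.
Outer: 3–4 at easting≈541325.5 (left), 5–1 at easting≈544949.1 (right) → 1 crossing.
Only Outer has an odd count, so the point is inside Outer.

Outer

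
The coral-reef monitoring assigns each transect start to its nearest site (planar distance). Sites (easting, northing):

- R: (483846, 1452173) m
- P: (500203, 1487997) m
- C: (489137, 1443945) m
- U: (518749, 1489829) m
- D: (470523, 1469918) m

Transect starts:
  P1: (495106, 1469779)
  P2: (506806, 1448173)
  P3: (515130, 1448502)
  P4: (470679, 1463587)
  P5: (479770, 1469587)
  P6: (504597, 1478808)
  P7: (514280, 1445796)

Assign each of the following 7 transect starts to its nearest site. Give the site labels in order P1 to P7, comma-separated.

P, C, C, D, D, P, C

P1 → P (d²=357874933.00)
P2 → C (d²=330069545.00)
P3 → C (d²=696402298.00)
P4 → D (d²=40105897.00)
P5 → D (d²=85616570.00)
P6 → P (d²=103744957.00)
P7 → C (d²=635596650.00)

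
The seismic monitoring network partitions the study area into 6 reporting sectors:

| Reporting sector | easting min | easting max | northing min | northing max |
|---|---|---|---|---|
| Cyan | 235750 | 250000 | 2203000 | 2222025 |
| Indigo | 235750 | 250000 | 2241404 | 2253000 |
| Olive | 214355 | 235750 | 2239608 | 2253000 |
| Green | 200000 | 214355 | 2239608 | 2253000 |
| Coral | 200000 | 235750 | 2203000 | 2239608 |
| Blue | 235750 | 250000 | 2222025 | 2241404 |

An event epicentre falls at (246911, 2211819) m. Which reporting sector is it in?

The point has easting = 246911 and northing = 2211819.
Only Cyan satisfies 235750 ≤ easting ≤ 250000 and 2203000 ≤ northing ≤ 2222025.

Cyan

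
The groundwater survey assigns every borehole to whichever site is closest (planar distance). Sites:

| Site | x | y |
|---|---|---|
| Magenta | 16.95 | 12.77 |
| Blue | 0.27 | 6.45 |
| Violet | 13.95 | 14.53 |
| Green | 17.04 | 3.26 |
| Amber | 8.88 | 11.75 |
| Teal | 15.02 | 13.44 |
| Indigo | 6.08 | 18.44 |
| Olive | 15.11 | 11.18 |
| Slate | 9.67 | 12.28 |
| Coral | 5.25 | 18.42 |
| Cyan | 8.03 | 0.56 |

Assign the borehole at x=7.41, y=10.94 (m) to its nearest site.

Amber

Squared distances to each site:
Magenta: 94.360; Blue: 71.140; Violet: 55.660; Green: 151.719; Amber: 2.817; Teal: 64.162; Indigo: 58.019; Olive: 59.348; Slate: 6.903; Coral: 60.616; Cyan: 108.129.
Minimum at Amber.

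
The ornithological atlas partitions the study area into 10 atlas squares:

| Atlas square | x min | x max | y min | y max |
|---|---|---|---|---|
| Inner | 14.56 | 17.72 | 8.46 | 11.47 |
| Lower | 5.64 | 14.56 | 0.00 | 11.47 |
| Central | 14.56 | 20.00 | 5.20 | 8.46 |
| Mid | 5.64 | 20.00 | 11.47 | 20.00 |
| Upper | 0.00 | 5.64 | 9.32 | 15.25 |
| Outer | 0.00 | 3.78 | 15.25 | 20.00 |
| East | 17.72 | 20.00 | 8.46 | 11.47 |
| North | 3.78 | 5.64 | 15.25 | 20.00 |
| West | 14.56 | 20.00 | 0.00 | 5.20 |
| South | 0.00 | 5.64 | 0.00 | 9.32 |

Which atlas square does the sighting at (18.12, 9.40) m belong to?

The point has x = 18.12 and y = 9.40.
Only East satisfies 17.72 ≤ x ≤ 20.00 and 8.46 ≤ y ≤ 11.47.

East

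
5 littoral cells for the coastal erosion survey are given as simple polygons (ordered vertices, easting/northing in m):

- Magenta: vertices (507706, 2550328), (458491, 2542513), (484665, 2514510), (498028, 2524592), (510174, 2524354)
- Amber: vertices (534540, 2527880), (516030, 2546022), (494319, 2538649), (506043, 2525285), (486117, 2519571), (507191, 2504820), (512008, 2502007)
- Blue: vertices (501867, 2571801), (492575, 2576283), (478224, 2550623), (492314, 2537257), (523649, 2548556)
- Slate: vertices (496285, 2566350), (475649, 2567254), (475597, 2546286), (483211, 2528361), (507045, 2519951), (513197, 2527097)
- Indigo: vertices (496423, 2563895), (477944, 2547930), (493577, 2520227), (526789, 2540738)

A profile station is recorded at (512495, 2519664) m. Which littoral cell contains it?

Amber

Cast a ray rightward from (512495, 2519664). For each polygon, the edges (by vertex number in listed order) whose endpoints lie on opposite sides of northing = 2519664, where each meets that height, and whether that is right or left of the point:
Magenta: 2–3 at easting≈479847.6 (left), 3–4 at easting≈491496.3 (left) → 0 crossings.
Amber: 4–5 at easting≈486441.3 (left), 7–1 at easting≈527384.9 (right) → 1 crossing.
Blue: no edge straddles that height → 0 crossings.
Slate: no edge straddles that height → 0 crossings.
Indigo: no edge straddles that height → 0 crossings.
Only Amber has an odd count, so the point is inside Amber.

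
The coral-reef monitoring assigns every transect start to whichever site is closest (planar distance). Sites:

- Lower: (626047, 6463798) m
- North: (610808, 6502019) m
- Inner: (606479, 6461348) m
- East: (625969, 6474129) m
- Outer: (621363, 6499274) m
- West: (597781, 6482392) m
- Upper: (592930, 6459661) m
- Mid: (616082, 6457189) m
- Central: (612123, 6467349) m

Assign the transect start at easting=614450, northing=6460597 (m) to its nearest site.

Squared distances to each site:
Lower: 144736810.000; North: 1729046248.000; Inner: 64100842.000; East: 315802385.000; Outer: 1543699898.000; West: 752877586.000; Upper: 463986496.000; Mid: 14277888.000; Central: 51004433.000.
Minimum at Mid.

Mid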